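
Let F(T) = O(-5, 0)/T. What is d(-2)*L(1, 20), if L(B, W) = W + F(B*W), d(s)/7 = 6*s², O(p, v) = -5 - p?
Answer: 3360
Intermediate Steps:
F(T) = 0 (F(T) = (-5 - 1*(-5))/T = (-5 + 5)/T = 0/T = 0)
d(s) = 42*s² (d(s) = 7*(6*s²) = 42*s²)
L(B, W) = W (L(B, W) = W + 0 = W)
d(-2)*L(1, 20) = (42*(-2)²)*20 = (42*4)*20 = 168*20 = 3360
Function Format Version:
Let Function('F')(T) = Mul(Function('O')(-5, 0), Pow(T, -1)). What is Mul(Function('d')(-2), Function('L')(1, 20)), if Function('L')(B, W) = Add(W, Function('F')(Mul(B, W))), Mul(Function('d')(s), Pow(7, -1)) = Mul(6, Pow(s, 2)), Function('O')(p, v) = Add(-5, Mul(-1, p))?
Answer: 3360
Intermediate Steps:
Function('F')(T) = 0 (Function('F')(T) = Mul(Add(-5, Mul(-1, -5)), Pow(T, -1)) = Mul(Add(-5, 5), Pow(T, -1)) = Mul(0, Pow(T, -1)) = 0)
Function('d')(s) = Mul(42, Pow(s, 2)) (Function('d')(s) = Mul(7, Mul(6, Pow(s, 2))) = Mul(42, Pow(s, 2)))
Function('L')(B, W) = W (Function('L')(B, W) = Add(W, 0) = W)
Mul(Function('d')(-2), Function('L')(1, 20)) = Mul(Mul(42, Pow(-2, 2)), 20) = Mul(Mul(42, 4), 20) = Mul(168, 20) = 3360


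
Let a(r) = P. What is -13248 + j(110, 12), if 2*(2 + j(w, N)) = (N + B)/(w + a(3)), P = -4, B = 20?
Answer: -702242/53 ≈ -13250.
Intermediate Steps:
a(r) = -4
j(w, N) = -2 + (20 + N)/(2*(-4 + w)) (j(w, N) = -2 + ((N + 20)/(w - 4))/2 = -2 + ((20 + N)/(-4 + w))/2 = -2 + (20 + N)/(2*(-4 + w)))
-13248 + j(110, 12) = -13248 + (36 + 12 - 4*110)/(2*(-4 + 110)) = -13248 + (½)*(36 + 12 - 440)/106 = -13248 + (½)*(1/106)*(-392) = -13248 - 98/53 = -702242/53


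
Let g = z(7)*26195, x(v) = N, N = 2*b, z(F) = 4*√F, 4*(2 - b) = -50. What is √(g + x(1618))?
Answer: √(29 + 104780*√7) ≈ 526.55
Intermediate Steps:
b = 29/2 (b = 2 - ¼*(-50) = 2 + 25/2 = 29/2 ≈ 14.500)
N = 29 (N = 2*(29/2) = 29)
x(v) = 29
g = 104780*√7 (g = (4*√7)*26195 = 104780*√7 ≈ 2.7722e+5)
√(g + x(1618)) = √(104780*√7 + 29) = √(29 + 104780*√7)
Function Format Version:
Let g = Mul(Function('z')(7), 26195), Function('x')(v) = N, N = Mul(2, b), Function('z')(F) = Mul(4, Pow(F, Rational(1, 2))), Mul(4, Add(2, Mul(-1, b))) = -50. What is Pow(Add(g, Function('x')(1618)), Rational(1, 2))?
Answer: Pow(Add(29, Mul(104780, Pow(7, Rational(1, 2)))), Rational(1, 2)) ≈ 526.55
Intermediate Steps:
b = Rational(29, 2) (b = Add(2, Mul(Rational(-1, 4), -50)) = Add(2, Rational(25, 2)) = Rational(29, 2) ≈ 14.500)
N = 29 (N = Mul(2, Rational(29, 2)) = 29)
Function('x')(v) = 29
g = Mul(104780, Pow(7, Rational(1, 2))) (g = Mul(Mul(4, Pow(7, Rational(1, 2))), 26195) = Mul(104780, Pow(7, Rational(1, 2))) ≈ 2.7722e+5)
Pow(Add(g, Function('x')(1618)), Rational(1, 2)) = Pow(Add(Mul(104780, Pow(7, Rational(1, 2))), 29), Rational(1, 2)) = Pow(Add(29, Mul(104780, Pow(7, Rational(1, 2)))), Rational(1, 2))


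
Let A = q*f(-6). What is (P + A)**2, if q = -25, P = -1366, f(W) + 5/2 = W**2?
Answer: 19421649/4 ≈ 4.8554e+6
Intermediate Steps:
f(W) = -5/2 + W**2
A = -1675/2 (A = -25*(-5/2 + (-6)**2) = -25*(-5/2 + 36) = -25*67/2 = -1675/2 ≈ -837.50)
(P + A)**2 = (-1366 - 1675/2)**2 = (-4407/2)**2 = 19421649/4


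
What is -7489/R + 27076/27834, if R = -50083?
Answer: 782248067/697005111 ≈ 1.1223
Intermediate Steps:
-7489/R + 27076/27834 = -7489/(-50083) + 27076/27834 = -7489*(-1/50083) + 27076*(1/27834) = 7489/50083 + 13538/13917 = 782248067/697005111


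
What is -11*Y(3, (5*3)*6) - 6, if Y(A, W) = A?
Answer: -39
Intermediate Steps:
-11*Y(3, (5*3)*6) - 6 = -11*3 - 6 = -33 - 6 = -39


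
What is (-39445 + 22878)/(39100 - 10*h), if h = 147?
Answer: -16567/37630 ≈ -0.44026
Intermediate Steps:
(-39445 + 22878)/(39100 - 10*h) = (-39445 + 22878)/(39100 - 10*147) = -16567/(39100 - 1470) = -16567/37630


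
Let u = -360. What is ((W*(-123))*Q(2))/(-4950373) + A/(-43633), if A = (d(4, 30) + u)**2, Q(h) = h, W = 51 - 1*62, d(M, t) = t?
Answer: -539213690598/215999625109 ≈ -2.4964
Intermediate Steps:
W = -11 (W = 51 - 62 = -11)
A = 108900 (A = (30 - 360)**2 = (-330)**2 = 108900)
((W*(-123))*Q(2))/(-4950373) + A/(-43633) = (-11*(-123)*2)/(-4950373) + 108900/(-43633) = (1353*2)*(-1/4950373) + 108900*(-1/43633) = 2706*(-1/4950373) - 108900/43633 = -2706/4950373 - 108900/43633 = -539213690598/215999625109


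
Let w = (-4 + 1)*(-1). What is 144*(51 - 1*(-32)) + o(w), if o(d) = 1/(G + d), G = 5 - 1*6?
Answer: 23905/2 ≈ 11953.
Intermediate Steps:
w = 3 (w = -3*(-1) = 3)
G = -1 (G = 5 - 6 = -1)
o(d) = 1/(-1 + d)
144*(51 - 1*(-32)) + o(w) = 144*(51 - 1*(-32)) + 1/(-1 + 3) = 144*(51 + 32) + 1/2 = 144*83 + ½ = 11952 + ½ = 23905/2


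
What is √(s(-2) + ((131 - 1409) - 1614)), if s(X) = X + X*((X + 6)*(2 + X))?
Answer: I*√2894 ≈ 53.796*I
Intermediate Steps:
s(X) = X + X*(2 + X)*(6 + X) (s(X) = X + X*((6 + X)*(2 + X)) = X + X*((2 + X)*(6 + X)) = X + X*(2 + X)*(6 + X))
√(s(-2) + ((131 - 1409) - 1614)) = √(-2*(13 + (-2)² + 8*(-2)) + ((131 - 1409) - 1614)) = √(-2*(13 + 4 - 16) + (-1278 - 1614)) = √(-2*1 - 2892) = √(-2 - 2892) = √(-2894) = I*√2894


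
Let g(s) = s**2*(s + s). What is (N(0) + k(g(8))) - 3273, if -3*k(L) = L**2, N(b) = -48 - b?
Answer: -1058539/3 ≈ -3.5285e+5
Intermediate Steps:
g(s) = 2*s**3 (g(s) = s**2*(2*s) = 2*s**3)
k(L) = -L**2/3
(N(0) + k(g(8))) - 3273 = ((-48 - 1*0) - (2*8**3)**2/3) - 3273 = ((-48 + 0) - (2*512)**2/3) - 3273 = (-48 - 1/3*1024**2) - 3273 = (-48 - 1/3*1048576) - 3273 = (-48 - 1048576/3) - 3273 = -1048720/3 - 3273 = -1058539/3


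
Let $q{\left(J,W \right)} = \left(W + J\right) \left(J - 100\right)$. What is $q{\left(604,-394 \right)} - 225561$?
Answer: $-119721$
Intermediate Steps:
$q{\left(J,W \right)} = \left(-100 + J\right) \left(J + W\right)$ ($q{\left(J,W \right)} = \left(J + W\right) \left(-100 + J\right) = \left(-100 + J\right) \left(J + W\right)$)
$q{\left(604,-394 \right)} - 225561 = \left(604^{2} - 60400 - -39400 + 604 \left(-394\right)\right) - 225561 = \left(364816 - 60400 + 39400 - 237976\right) - 225561 = 105840 - 225561 = -119721$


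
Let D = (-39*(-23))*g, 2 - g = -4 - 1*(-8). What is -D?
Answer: 1794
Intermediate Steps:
g = -2 (g = 2 - (-4 - 1*(-8)) = 2 - (-4 + 8) = 2 - 1*4 = 2 - 4 = -2)
D = -1794 (D = -39*(-23)*(-2) = 897*(-2) = -1794)
-D = -1*(-1794) = 1794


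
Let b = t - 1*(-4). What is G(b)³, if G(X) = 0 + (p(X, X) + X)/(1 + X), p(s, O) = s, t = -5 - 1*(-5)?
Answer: 512/125 ≈ 4.0960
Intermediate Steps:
t = 0 (t = -5 + 5 = 0)
b = 4 (b = 0 - 1*(-4) = 0 + 4 = 4)
G(X) = 2*X/(1 + X) (G(X) = 0 + (X + X)/(1 + X) = 0 + (2*X)/(1 + X) = 0 + 2*X/(1 + X) = 2*X/(1 + X))
G(b)³ = (2*4/(1 + 4))³ = (2*4/5)³ = (2*4*(⅕))³ = (8/5)³ = 512/125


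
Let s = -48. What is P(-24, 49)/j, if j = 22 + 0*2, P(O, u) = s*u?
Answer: -1176/11 ≈ -106.91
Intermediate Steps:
P(O, u) = -48*u
j = 22 (j = 22 + 0 = 22)
P(-24, 49)/j = -48*49/22 = -2352*1/22 = -1176/11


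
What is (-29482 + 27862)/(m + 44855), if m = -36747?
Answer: -405/2027 ≈ -0.19980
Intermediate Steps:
(-29482 + 27862)/(m + 44855) = (-29482 + 27862)/(-36747 + 44855) = -1620/8108 = -1620*1/8108 = -405/2027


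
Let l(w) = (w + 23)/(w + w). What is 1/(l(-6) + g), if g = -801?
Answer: -12/9629 ≈ -0.0012462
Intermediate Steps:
l(w) = (23 + w)/(2*w) (l(w) = (23 + w)/((2*w)) = (23 + w)*(1/(2*w)) = (23 + w)/(2*w))
1/(l(-6) + g) = 1/((½)*(23 - 6)/(-6) - 801) = 1/((½)*(-⅙)*17 - 801) = 1/(-17/12 - 801) = 1/(-9629/12) = -12/9629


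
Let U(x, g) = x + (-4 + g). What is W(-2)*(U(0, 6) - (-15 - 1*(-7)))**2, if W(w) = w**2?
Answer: 400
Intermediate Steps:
U(x, g) = -4 + g + x
W(-2)*(U(0, 6) - (-15 - 1*(-7)))**2 = (-2)**2*((-4 + 6 + 0) - (-15 - 1*(-7)))**2 = 4*(2 - (-15 + 7))**2 = 4*(2 - 1*(-8))**2 = 4*(2 + 8)**2 = 4*10**2 = 4*100 = 400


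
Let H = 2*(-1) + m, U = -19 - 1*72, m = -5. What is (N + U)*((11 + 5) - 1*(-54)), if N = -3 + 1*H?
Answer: -7070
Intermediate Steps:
U = -91 (U = -19 - 72 = -91)
H = -7 (H = 2*(-1) - 5 = -2 - 5 = -7)
N = -10 (N = -3 + 1*(-7) = -3 - 7 = -10)
(N + U)*((11 + 5) - 1*(-54)) = (-10 - 91)*((11 + 5) - 1*(-54)) = -101*(16 + 54) = -101*70 = -7070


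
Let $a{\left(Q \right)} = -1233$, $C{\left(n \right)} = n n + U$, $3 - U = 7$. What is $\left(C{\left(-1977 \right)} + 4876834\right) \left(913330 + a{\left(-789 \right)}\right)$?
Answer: $8013099587823$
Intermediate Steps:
$U = -4$ ($U = 3 - 7 = -4$)
$C{\left(n \right)} = -4 + n^{2}$ ($C{\left(n \right)} = n n - 4 = n^{2} - 4 = -4 + n^{2}$)
$\left(C{\left(-1977 \right)} + 4876834\right) \left(913330 + a{\left(-789 \right)}\right) = \left(\left(-4 + \left(-1977\right)^{2}\right) + 4876834\right) \left(913330 - 1233\right) = \left(\left(-4 + 3908529\right) + 4876834\right) 912097 = \left(3908525 + 4876834\right) 912097 = 8785359 \cdot 912097 = 8013099587823$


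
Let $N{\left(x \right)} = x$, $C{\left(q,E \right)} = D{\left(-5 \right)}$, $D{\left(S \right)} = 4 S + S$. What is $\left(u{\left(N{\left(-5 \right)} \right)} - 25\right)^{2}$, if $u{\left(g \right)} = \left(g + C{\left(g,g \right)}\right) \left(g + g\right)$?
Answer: $75625$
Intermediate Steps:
$D{\left(S \right)} = 5 S$
$C{\left(q,E \right)} = -25$ ($C{\left(q,E \right)} = 5 \left(-5\right) = -25$)
$u{\left(g \right)} = 2 g \left(-25 + g\right)$ ($u{\left(g \right)} = \left(g - 25\right) \left(g + g\right) = \left(-25 + g\right) 2 g = 2 g \left(-25 + g\right)$)
$\left(u{\left(N{\left(-5 \right)} \right)} - 25\right)^{2} = \left(2 \left(-5\right) \left(-25 - 5\right) - 25\right)^{2} = \left(2 \left(-5\right) \left(-30\right) - 25\right)^{2} = \left(300 - 25\right)^{2} = 275^{2} = 75625$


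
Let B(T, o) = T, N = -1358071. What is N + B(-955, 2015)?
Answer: -1359026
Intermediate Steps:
N + B(-955, 2015) = -1358071 - 955 = -1359026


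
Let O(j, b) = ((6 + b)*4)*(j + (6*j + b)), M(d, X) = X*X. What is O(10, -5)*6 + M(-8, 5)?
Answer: 1585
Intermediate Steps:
M(d, X) = X**2
O(j, b) = (24 + 4*b)*(b + 7*j) (O(j, b) = (24 + 4*b)*(j + (b + 6*j)) = (24 + 4*b)*(b + 7*j))
O(10, -5)*6 + M(-8, 5) = (4*(-5)**2 + 24*(-5) + 168*10 + 28*(-5)*10)*6 + 5**2 = (4*25 - 120 + 1680 - 1400)*6 + 25 = (100 - 120 + 1680 - 1400)*6 + 25 = 260*6 + 25 = 1560 + 25 = 1585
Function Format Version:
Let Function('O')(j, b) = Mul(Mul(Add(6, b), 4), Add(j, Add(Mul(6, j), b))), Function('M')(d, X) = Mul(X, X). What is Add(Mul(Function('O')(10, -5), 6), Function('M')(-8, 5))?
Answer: 1585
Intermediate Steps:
Function('M')(d, X) = Pow(X, 2)
Function('O')(j, b) = Mul(Add(24, Mul(4, b)), Add(b, Mul(7, j))) (Function('O')(j, b) = Mul(Add(24, Mul(4, b)), Add(j, Add(b, Mul(6, j)))) = Mul(Add(24, Mul(4, b)), Add(b, Mul(7, j))))
Add(Mul(Function('O')(10, -5), 6), Function('M')(-8, 5)) = Add(Mul(Add(Mul(4, Pow(-5, 2)), Mul(24, -5), Mul(168, 10), Mul(28, -5, 10)), 6), Pow(5, 2)) = Add(Mul(Add(Mul(4, 25), -120, 1680, -1400), 6), 25) = Add(Mul(Add(100, -120, 1680, -1400), 6), 25) = Add(Mul(260, 6), 25) = Add(1560, 25) = 1585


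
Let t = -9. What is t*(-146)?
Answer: 1314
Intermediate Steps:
t*(-146) = -9*(-146) = 1314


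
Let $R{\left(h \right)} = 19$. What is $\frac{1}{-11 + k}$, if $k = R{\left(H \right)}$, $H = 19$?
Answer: $\frac{1}{8} \approx 0.125$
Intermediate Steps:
$k = 19$
$\frac{1}{-11 + k} = \frac{1}{-11 + 19} = \frac{1}{8}$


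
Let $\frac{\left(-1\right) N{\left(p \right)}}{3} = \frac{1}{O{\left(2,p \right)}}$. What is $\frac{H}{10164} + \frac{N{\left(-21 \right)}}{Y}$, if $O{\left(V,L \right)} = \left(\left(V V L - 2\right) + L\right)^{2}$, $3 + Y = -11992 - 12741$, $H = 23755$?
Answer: $\frac{1681868640703}{719617461024} \approx 2.3372$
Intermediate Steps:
$Y = -24736$ ($Y = -3 - 24733 = -24736$)
$O{\left(V,L \right)} = \left(-2 + L + L V^{2}\right)^{2}$ ($O{\left(V,L \right)} = \left(\left(V^{2} L - 2\right) + L\right)^{2} = \left(\left(L V^{2} - 2\right) + L\right)^{2} = \left(\left(-2 + L V^{2}\right) + L\right)^{2} = \left(-2 + L + L V^{2}\right)^{2}$)
$N{\left(p \right)} = - \frac{3}{\left(-2 + 5 p\right)^{2}}$ ($N{\left(p \right)} = - \frac{3}{\left(-2 + p + p 2^{2}\right)^{2}} = - \frac{3}{\left(-2 + p + p 4\right)^{2}} = - \frac{3}{\left(-2 + p + 4 p\right)^{2}} = - \frac{3}{\left(-2 + 5 p\right)^{2}}$)
$\frac{H}{10164} + \frac{N{\left(-21 \right)}}{Y} = \frac{23755}{10164} + \frac{\left(-3\right) \frac{1}{\left(-2 + 5 \left(-21\right)\right)^{2}}}{-24736} = 23755 \cdot \frac{1}{10164} + - \frac{3}{\left(-2 - 105\right)^{2}} \left(- \frac{1}{24736}\right) = \frac{23755}{10164} + - \frac{3}{11449} \left(- \frac{1}{24736}\right) = \frac{23755}{10164} + \left(-3\right) \frac{1}{11449} \left(- \frac{1}{24736}\right) = \frac{23755}{10164} - - \frac{3}{283202464} = \frac{23755}{10164} + \frac{3}{283202464} = \frac{1681868640703}{719617461024}$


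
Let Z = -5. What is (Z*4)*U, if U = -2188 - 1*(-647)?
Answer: 30820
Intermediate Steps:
U = -1541 (U = -2188 + 647 = -1541)
(Z*4)*U = -5*4*(-1541) = -20*(-1541) = 30820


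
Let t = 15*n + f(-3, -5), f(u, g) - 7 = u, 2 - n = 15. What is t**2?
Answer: 36481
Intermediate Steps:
n = -13 (n = 2 - 1*15 = 2 - 15 = -13)
f(u, g) = 7 + u
t = -191 (t = 15*(-13) + (7 - 3) = -195 + 4 = -191)
t**2 = (-191)**2 = 36481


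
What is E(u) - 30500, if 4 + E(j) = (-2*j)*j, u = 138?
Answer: -68592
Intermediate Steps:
E(j) = -4 - 2*j² (E(j) = -4 + (-2*j)*j = -4 - 2*j²)
E(u) - 30500 = (-4 - 2*138²) - 30500 = (-4 - 2*19044) - 30500 = (-4 - 38088) - 30500 = -38092 - 30500 = -68592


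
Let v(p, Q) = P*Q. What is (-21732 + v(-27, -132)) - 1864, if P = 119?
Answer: -39304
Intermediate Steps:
v(p, Q) = 119*Q
(-21732 + v(-27, -132)) - 1864 = (-21732 + 119*(-132)) - 1864 = (-21732 - 15708) - 1864 = -37440 - 1864 = -39304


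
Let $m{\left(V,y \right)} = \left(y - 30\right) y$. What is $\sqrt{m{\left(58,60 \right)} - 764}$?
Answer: $2 \sqrt{259} \approx 32.187$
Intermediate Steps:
$m{\left(V,y \right)} = y \left(-30 + y\right)$ ($m{\left(V,y \right)} = \left(-30 + y\right) y = y \left(-30 + y\right)$)
$\sqrt{m{\left(58,60 \right)} - 764} = \sqrt{60 \left(-30 + 60\right) - 764} = \sqrt{60 \cdot 30 - 764} = \sqrt{1800 - 764} = \sqrt{1036} = 2 \sqrt{259}$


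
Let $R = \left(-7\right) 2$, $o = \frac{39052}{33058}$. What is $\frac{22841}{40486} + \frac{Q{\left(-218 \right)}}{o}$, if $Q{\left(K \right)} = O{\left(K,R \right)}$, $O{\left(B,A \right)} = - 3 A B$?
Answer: $- \frac{3063342987649}{395264818} \approx -7750.1$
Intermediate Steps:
$o = \frac{19526}{16529}$ ($o = 39052 \cdot \frac{1}{33058} = \frac{19526}{16529} \approx 1.1813$)
$R = -14$
$O{\left(B,A \right)} = - 3 A B$
$Q{\left(K \right)} = 42 K$ ($Q{\left(K \right)} = \left(-3\right) \left(-14\right) K = 42 K$)
$\frac{22841}{40486} + \frac{Q{\left(-218 \right)}}{o} = \frac{22841}{40486} + \frac{42 \left(-218\right)}{\frac{19526}{16529}} = 22841 \cdot \frac{1}{40486} - \frac{75669762}{9763} = \frac{22841}{40486} - \frac{75669762}{9763} = - \frac{3063342987649}{395264818}$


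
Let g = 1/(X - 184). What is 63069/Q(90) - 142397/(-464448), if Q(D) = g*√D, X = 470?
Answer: 142397/464448 + 3006289*√10/5 ≈ 1.9013e+6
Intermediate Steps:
g = 1/286 (g = 1/(470 - 184) = 1/286 ≈ 0.0034965)
Q(D) = √D/286
63069/Q(90) - 142397/(-464448) = 63069/((√90/286)) - 142397/(-464448) = 63069/(((3*√10)/286)) - 142397*(-1/464448) = 63069/((3*√10/286)) + 142397/464448 = 63069*(143*√10/15) + 142397/464448 = 3006289*√10/5 + 142397/464448 = 142397/464448 + 3006289*√10/5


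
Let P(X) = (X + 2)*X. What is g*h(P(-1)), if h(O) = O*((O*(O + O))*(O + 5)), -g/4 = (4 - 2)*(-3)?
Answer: -192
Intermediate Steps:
P(X) = X*(2 + X) (P(X) = (2 + X)*X = X*(2 + X))
g = 24 (g = -4*(4 - 2)*(-3) = -8*(-3) = -4*(-6) = 24)
h(O) = 2*O³*(5 + O) (h(O) = O*((O*(2*O))*(5 + O)) = O*((2*O²)*(5 + O)) = O*(2*O²*(5 + O)) = 2*O³*(5 + O))
g*h(P(-1)) = 24*(2*(-(2 - 1))³*(5 - (2 - 1))) = 24*(2*(-1*1)³*(5 - 1*1)) = 24*(2*(-1)³*(5 - 1)) = 24*(2*(-1)*4) = 24*(-8) = -192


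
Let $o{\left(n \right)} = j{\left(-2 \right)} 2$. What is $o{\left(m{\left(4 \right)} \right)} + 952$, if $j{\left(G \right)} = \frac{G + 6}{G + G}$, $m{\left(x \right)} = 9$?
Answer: $950$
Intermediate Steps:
$j{\left(G \right)} = \frac{6 + G}{2 G}$
$o{\left(n \right)} = -2$ ($o{\left(n \right)} = \frac{6 - 2}{2 \left(-2\right)} 2 = \frac{1}{2} \left(- \frac{1}{2}\right) 4 \cdot 2 = \left(-1\right) 2 = -2$)
$o{\left(m{\left(4 \right)} \right)} + 952 = -2 + 952 = 950$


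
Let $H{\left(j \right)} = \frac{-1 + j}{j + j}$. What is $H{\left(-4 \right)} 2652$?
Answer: $\frac{3315}{2} \approx 1657.5$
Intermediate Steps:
$H{\left(j \right)} = \frac{-1 + j}{2 j}$
$H{\left(-4 \right)} 2652 = \frac{-1 - 4}{2 \left(-4\right)} 2652 = \frac{1}{2} \left(- \frac{1}{4}\right) \left(-5\right) 2652 = \frac{5}{8} \cdot 2652 = \frac{3315}{2}$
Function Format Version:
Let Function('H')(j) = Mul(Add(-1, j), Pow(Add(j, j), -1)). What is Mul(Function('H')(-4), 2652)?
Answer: Rational(3315, 2) ≈ 1657.5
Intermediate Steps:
Function('H')(j) = Mul(Rational(1, 2), Pow(j, -1), Add(-1, j)) (Function('H')(j) = Mul(Add(-1, j), Pow(Mul(2, j), -1)) = Mul(Add(-1, j), Mul(Rational(1, 2), Pow(j, -1))) = Mul(Rational(1, 2), Pow(j, -1), Add(-1, j)))
Mul(Function('H')(-4), 2652) = Mul(Mul(Rational(1, 2), Pow(-4, -1), Add(-1, -4)), 2652) = Mul(Mul(Rational(1, 2), Rational(-1, 4), -5), 2652) = Mul(Rational(5, 8), 2652) = Rational(3315, 2)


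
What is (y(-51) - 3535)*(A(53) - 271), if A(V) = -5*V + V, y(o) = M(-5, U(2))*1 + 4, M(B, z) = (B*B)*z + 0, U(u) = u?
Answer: 1681323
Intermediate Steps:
M(B, z) = z*B² (M(B, z) = B²*z + 0 = z*B² + 0 = z*B²)
y(o) = 54 (y(o) = (2*(-5)²)*1 + 4 = (2*25)*1 + 4 = 50*1 + 4 = 50 + 4 = 54)
A(V) = -4*V
(y(-51) - 3535)*(A(53) - 271) = (54 - 3535)*(-4*53 - 271) = -3481*(-212 - 271) = -3481*(-483) = 1681323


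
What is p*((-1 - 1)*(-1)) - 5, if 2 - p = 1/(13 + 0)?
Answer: -15/13 ≈ -1.1538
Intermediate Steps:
p = 25/13 (p = 2 - 1/(13 + 0) = 2 - 1/13 = 25/13 ≈ 1.9231)
p*((-1 - 1)*(-1)) - 5 = 25*((-1 - 1)*(-1))/13 - 5 = 25*(-2*(-1))/13 - 5 = (25/13)*2 - 5 = 50/13 - 5 = -15/13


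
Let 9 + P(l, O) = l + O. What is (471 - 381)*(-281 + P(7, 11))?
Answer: -24480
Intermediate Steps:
P(l, O) = -9 + O + l (P(l, O) = -9 + (l + O) = -9 + (O + l) = -9 + O + l)
(471 - 381)*(-281 + P(7, 11)) = (471 - 381)*(-281 + (-9 + 11 + 7)) = 90*(-281 + 9) = 90*(-272) = -24480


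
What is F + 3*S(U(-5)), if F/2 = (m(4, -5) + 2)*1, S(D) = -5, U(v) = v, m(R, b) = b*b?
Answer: 39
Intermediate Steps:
m(R, b) = b**2
F = 54 (F = 2*(((-5)**2 + 2)*1) = 2*((25 + 2)*1) = 2*(27*1) = 2*27 = 54)
F + 3*S(U(-5)) = 54 + 3*(-5) = 54 - 15 = 39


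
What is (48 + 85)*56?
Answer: 7448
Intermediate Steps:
(48 + 85)*56 = 133*56 = 7448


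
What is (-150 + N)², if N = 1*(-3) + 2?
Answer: 22801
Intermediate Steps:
N = -1 (N = -3 + 2 = -1)
(-150 + N)² = (-150 - 1)² = (-151)² = 22801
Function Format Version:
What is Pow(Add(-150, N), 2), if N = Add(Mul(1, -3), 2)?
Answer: 22801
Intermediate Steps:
N = -1 (N = Add(-3, 2) = -1)
Pow(Add(-150, N), 2) = Pow(Add(-150, -1), 2) = Pow(-151, 2) = 22801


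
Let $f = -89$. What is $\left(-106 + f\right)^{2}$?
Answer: $38025$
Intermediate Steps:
$\left(-106 + f\right)^{2} = \left(-106 - 89\right)^{2} = \left(-195\right)^{2} = 38025$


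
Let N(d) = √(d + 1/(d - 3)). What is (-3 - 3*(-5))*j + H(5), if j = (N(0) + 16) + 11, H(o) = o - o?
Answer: 324 + 4*I*√3 ≈ 324.0 + 6.9282*I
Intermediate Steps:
N(d) = √(d + 1/(-3 + d))
H(o) = 0
j = 27 + I*√3/3 (j = (√((1 + 0*(-3 + 0))/(-3 + 0)) + 16) + 11 = (√((1 + 0*(-3))/(-3)) + 16) + 11 = (√(-(1 + 0)/3) + 16) + 11 = (√(-⅓*1) + 16) + 11 = (√(-⅓) + 16) + 11 = (I*√3/3 + 16) + 11 = (16 + I*√3/3) + 11 = 27 + I*√3/3 ≈ 27.0 + 0.57735*I)
(-3 - 3*(-5))*j + H(5) = (-3 - 3*(-5))*(27 + I*√3/3) + 0 = (-3 + 15)*(27 + I*√3/3) + 0 = 12*(27 + I*√3/3) + 0 = (324 + 4*I*√3) + 0 = 324 + 4*I*√3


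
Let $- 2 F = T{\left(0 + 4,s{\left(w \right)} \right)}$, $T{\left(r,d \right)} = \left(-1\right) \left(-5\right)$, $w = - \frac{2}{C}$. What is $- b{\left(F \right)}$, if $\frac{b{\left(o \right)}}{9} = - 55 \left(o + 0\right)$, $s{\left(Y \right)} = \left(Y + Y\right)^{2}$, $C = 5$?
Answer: $- \frac{2475}{2} \approx -1237.5$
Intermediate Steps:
$w = - \frac{2}{5} \approx -0.4$
$s{\left(Y \right)} = 4 Y^{2}$ ($s{\left(Y \right)} = \left(2 Y\right)^{2} = 4 Y^{2}$)
$T{\left(r,d \right)} = 5$
$F = - \frac{5}{2}$ ($F = \left(- \frac{1}{2}\right) 5 = - \frac{5}{2} \approx -2.5$)
$b{\left(o \right)} = - 495 o$ ($b{\left(o \right)} = 9 \left(- 55 \left(o + 0\right)\right) = 9 \left(- 55 o\right) = - 495 o$)
$- b{\left(F \right)} = - \frac{\left(-495\right) \left(-5\right)}{2} = \left(-1\right) \frac{2475}{2} = - \frac{2475}{2}$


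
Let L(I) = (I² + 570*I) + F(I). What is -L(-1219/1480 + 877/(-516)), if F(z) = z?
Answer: 52285074881039/36450446400 ≈ 1434.4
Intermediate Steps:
L(I) = I² + 571*I (L(I) = (I² + 570*I) + I = I² + 571*I)
-L(-1219/1480 + 877/(-516)) = -(-1219/1480 + 877/(-516))*(571 + (-1219/1480 + 877/(-516))) = -(-1219*1/1480 + 877*(-1/516))*(571 + (-1219*1/1480 + 877*(-1/516))) = -(-1219/1480 - 877/516)*(571 + (-1219/1480 - 877/516)) = -(-481741)*(571 - 481741/190920)/190920 = -(-481741)*108533579/(190920*190920) = -1*(-52285074881039/36450446400) = 52285074881039/36450446400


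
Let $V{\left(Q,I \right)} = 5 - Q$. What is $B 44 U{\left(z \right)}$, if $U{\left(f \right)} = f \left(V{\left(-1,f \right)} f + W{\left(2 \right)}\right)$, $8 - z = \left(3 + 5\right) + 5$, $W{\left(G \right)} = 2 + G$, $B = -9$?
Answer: $-51480$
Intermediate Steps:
$z = -5$ ($z = 8 - \left(\left(3 + 5\right) + 5\right) = 8 - \left(8 + 5\right) = 8 - 13 = -5$)
$U{\left(f \right)} = f \left(4 + 6 f\right)$ ($U{\left(f \right)} = f \left(\left(5 - -1\right) f + \left(2 + 2\right)\right) = f \left(\left(5 + 1\right) f + 4\right) = f \left(6 f + 4\right) = f \left(4 + 6 f\right)$)
$B 44 U{\left(z \right)} = \left(-9\right) 44 \cdot 2 \left(-5\right) \left(2 + 3 \left(-5\right)\right) = - 396 \cdot 2 \left(-5\right) \left(2 - 15\right) = - 396 \cdot 2 \left(-5\right) \left(-13\right) = \left(-396\right) 130 = -51480$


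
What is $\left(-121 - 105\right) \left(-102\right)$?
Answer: $23052$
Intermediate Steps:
$\left(-121 - 105\right) \left(-102\right) = \left(-226\right) \left(-102\right) = 23052$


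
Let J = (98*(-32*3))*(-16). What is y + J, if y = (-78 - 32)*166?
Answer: 132268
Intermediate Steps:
J = 150528 (J = (98*(-96))*(-16) = -9408*(-16) = 150528)
y = -18260 (y = -110*166 = -18260)
y + J = -18260 + 150528 = 132268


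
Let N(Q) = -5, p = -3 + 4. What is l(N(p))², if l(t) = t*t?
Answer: 625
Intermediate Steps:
p = 1
l(t) = t²
l(N(p))² = ((-5)²)² = 25² = 625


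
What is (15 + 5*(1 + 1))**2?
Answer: 625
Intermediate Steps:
(15 + 5*(1 + 1))**2 = (15 + 5*2)**2 = (15 + 10)**2 = 25**2 = 625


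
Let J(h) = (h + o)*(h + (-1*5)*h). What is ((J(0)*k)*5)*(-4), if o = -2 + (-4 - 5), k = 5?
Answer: 0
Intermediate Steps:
o = -11 (o = -2 - 9 = -11)
J(h) = -4*h*(-11 + h) (J(h) = (h - 11)*(h + (-1*5)*h) = (-11 + h)*(h - 5*h) = (-11 + h)*(-4*h) = -4*h*(-11 + h))
((J(0)*k)*5)*(-4) = (((4*0*(11 - 1*0))*5)*5)*(-4) = (((4*0*(11 + 0))*5)*5)*(-4) = (((4*0*11)*5)*5)*(-4) = ((0*5)*5)*(-4) = (0*5)*(-4) = 0*(-4) = 0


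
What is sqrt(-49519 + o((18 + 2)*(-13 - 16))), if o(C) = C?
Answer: I*sqrt(50099) ≈ 223.83*I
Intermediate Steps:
sqrt(-49519 + o((18 + 2)*(-13 - 16))) = sqrt(-49519 + (18 + 2)*(-13 - 16)) = sqrt(-49519 + 20*(-29)) = sqrt(-49519 - 580) = sqrt(-50099) = I*sqrt(50099)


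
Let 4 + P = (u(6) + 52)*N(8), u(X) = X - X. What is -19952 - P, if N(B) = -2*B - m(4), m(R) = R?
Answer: -18908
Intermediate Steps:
u(X) = 0
N(B) = -4 - 2*B (N(B) = -2*B - 1*4 = -2*B - 4 = -4 - 2*B)
P = -1044 (P = -4 + (0 + 52)*(-4 - 2*8) = -4 + 52*(-4 - 16) = -4 + 52*(-20) = -4 - 1040 = -1044)
-19952 - P = -19952 - 1*(-1044) = -19952 + 1044 = -18908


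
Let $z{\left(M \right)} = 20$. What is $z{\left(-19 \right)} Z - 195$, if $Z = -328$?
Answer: $-6755$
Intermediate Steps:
$z{\left(-19 \right)} Z - 195 = 20 \left(-328\right) - 195 = -6560 - 195 = -6755$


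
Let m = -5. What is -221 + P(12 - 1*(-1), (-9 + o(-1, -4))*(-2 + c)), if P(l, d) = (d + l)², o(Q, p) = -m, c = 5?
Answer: -220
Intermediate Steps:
o(Q, p) = 5 (o(Q, p) = -1*(-5) = 5)
-221 + P(12 - 1*(-1), (-9 + o(-1, -4))*(-2 + c)) = -221 + ((-9 + 5)*(-2 + 5) + (12 - 1*(-1)))² = -221 + (-4*3 + (12 + 1))² = -221 + (-12 + 13)² = -221 + 1² = -221 + 1 = -220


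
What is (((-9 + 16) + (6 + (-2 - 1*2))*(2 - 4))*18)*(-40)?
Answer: -2160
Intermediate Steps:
(((-9 + 16) + (6 + (-2 - 1*2))*(2 - 4))*18)*(-40) = ((7 + (6 + (-2 - 2))*(-2))*18)*(-40) = ((7 + (6 - 4)*(-2))*18)*(-40) = ((7 + 2*(-2))*18)*(-40) = ((7 - 4)*18)*(-40) = (3*18)*(-40) = 54*(-40) = -2160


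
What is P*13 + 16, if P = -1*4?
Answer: -36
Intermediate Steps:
P = -4
P*13 + 16 = -4*13 + 16 = -52 + 16 = -36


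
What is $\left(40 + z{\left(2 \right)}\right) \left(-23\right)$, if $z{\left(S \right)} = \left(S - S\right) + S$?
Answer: $-966$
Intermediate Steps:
$z{\left(S \right)} = S$ ($z{\left(S \right)} = 0 + S = S$)
$\left(40 + z{\left(2 \right)}\right) \left(-23\right) = \left(40 + 2\right) \left(-23\right) = 42 \left(-23\right) = -966$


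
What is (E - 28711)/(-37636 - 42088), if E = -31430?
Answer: 60141/79724 ≈ 0.75436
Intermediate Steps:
(E - 28711)/(-37636 - 42088) = (-31430 - 28711)/(-37636 - 42088) = -60141/(-79724) = -60141*(-1/79724) = 60141/79724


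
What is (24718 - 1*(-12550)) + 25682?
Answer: 62950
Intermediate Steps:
(24718 - 1*(-12550)) + 25682 = (24718 + 12550) + 25682 = 37268 + 25682 = 62950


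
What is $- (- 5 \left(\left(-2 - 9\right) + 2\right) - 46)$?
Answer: $1$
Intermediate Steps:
$- (- 5 \left(\left(-2 - 9\right) + 2\right) - 46) = - (- 5 \left(-11 + 2\right) - 46) = - (\left(-5\right) \left(-9\right) - 46) = - (45 - 46) = \left(-1\right) \left(-1\right) = 1$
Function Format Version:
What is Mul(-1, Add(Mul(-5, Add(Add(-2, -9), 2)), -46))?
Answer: 1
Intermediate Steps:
Mul(-1, Add(Mul(-5, Add(Add(-2, -9), 2)), -46)) = Mul(-1, Add(Mul(-5, Add(-11, 2)), -46)) = Mul(-1, Add(Mul(-5, -9), -46)) = Mul(-1, Add(45, -46)) = Mul(-1, -1) = 1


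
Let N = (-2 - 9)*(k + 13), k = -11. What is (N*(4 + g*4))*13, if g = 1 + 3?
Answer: -5720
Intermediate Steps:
g = 4
N = -22 (N = (-2 - 9)*(-11 + 13) = -11*2 = -22)
(N*(4 + g*4))*13 = -22*(4 + 4*4)*13 = -22*(4 + 16)*13 = -22*20*13 = -440*13 = -5720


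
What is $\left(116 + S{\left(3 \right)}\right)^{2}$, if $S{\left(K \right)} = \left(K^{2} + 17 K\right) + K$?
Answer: $32041$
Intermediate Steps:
$S{\left(K \right)} = K^{2} + 18 K$
$\left(116 + S{\left(3 \right)}\right)^{2} = \left(116 + 3 \left(18 + 3\right)\right)^{2} = \left(116 + 3 \cdot 21\right)^{2} = \left(116 + 63\right)^{2} = 179^{2} = 32041$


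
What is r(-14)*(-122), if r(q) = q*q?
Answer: -23912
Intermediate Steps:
r(q) = q²
r(-14)*(-122) = (-14)²*(-122) = 196*(-122) = -23912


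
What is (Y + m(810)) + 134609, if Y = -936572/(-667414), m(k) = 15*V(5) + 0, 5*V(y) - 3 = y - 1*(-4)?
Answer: 44932447301/333707 ≈ 1.3465e+5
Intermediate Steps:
V(y) = 7/5 + y/5 (V(y) = 3/5 + (y - 1*(-4))/5 = 3/5 + (y + 4)/5 = 3/5 + (4 + y)/5 = 3/5 + (4/5 + y/5) = 7/5 + y/5)
m(k) = 36 (m(k) = 15*(7/5 + (1/5)*5) + 0 = 15*(7/5 + 1) + 0 = 15*(12/5) + 0 = 36 + 0 = 36)
Y = 468286/333707 (Y = -936572*(-1/667414) = 468286/333707 ≈ 1.4033)
(Y + m(810)) + 134609 = (468286/333707 + 36) + 134609 = 12481738/333707 + 134609 = 44932447301/333707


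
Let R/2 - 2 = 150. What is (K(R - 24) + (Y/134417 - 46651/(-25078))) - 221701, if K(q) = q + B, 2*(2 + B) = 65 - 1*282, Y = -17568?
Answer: -373378406770953/1685454763 ≈ -2.2153e+5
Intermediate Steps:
R = 304 (R = 4 + 2*150 = 4 + 300 = 304)
B = -221/2 (B = -2 + (65 - 1*282)/2 = -2 + (65 - 282)/2 = -2 + (1/2)*(-217) = -2 - 217/2 = -221/2 ≈ -110.50)
K(q) = -221/2 + q (K(q) = q - 221/2 = -221/2 + q)
(K(R - 24) + (Y/134417 - 46651/(-25078))) - 221701 = ((-221/2 + (304 - 24)) + (-17568/134417 - 46651/(-25078))) - 221701 = ((-221/2 + 280) + (-17568*1/134417 - 46651*(-1/25078))) - 221701 = (339/2 + (-17568/134417 + 46651/25078)) - 221701 = (339/2 + 5830117163/3370909526) - 221701 = 288599640910/1685454763 - 221701 = -373378406770953/1685454763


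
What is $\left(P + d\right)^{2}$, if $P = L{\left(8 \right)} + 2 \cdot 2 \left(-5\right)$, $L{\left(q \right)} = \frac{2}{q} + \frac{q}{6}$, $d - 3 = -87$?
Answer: $\frac{1510441}{144} \approx 10489.0$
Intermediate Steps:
$d = -84$ ($d = 3 - 87 = -84$)
$L{\left(q \right)} = \frac{2}{q} + \frac{q}{6}$ ($L{\left(q \right)} = \frac{2}{q} + q \frac{1}{6} = \frac{2}{q} + \frac{q}{6}$)
$P = - \frac{221}{12}$ ($P = \left(\frac{2}{8} + \frac{1}{6} \cdot 8\right) + 2 \cdot 2 \left(-5\right) = \left(2 \cdot \frac{1}{8} + \frac{4}{3}\right) + 4 \left(-5\right) = \left(\frac{1}{4} + \frac{4}{3}\right) - 20 = \frac{19}{12} - 20 = - \frac{221}{12} \approx -18.417$)
$\left(P + d\right)^{2} = \left(- \frac{221}{12} - 84\right)^{2} = \left(- \frac{1229}{12}\right)^{2} = \frac{1510441}{144}$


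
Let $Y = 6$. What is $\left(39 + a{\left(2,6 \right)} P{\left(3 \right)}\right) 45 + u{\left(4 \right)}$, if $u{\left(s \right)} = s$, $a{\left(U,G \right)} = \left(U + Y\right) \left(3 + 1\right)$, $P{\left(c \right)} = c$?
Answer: $6079$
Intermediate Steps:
$a{\left(U,G \right)} = 24 + 4 U$ ($a{\left(U,G \right)} = \left(U + 6\right) \left(3 + 1\right) = \left(6 + U\right) 4 = 24 + 4 U$)
$\left(39 + a{\left(2,6 \right)} P{\left(3 \right)}\right) 45 + u{\left(4 \right)} = \left(39 + \left(24 + 4 \cdot 2\right) 3\right) 45 + 4 = \left(39 + \left(24 + 8\right) 3\right) 45 + 4 = \left(39 + 32 \cdot 3\right) 45 + 4 = \left(39 + 96\right) 45 + 4 = 135 \cdot 45 + 4 = 6075 + 4 = 6079$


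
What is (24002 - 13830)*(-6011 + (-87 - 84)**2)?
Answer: 236295560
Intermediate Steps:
(24002 - 13830)*(-6011 + (-87 - 84)**2) = 10172*(-6011 + (-171)**2) = 10172*(-6011 + 29241) = 10172*23230 = 236295560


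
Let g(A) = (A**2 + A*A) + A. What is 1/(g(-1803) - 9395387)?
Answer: -1/2895572 ≈ -3.4535e-7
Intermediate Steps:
g(A) = A + 2*A**2 (g(A) = (A**2 + A**2) + A = 2*A**2 + A = A + 2*A**2)
1/(g(-1803) - 9395387) = 1/(-1803*(1 + 2*(-1803)) - 9395387) = 1/(-1803*(1 - 3606) - 9395387) = 1/(-1803*(-3605) - 9395387) = 1/(6499815 - 9395387) = 1/(-2895572) = -1/2895572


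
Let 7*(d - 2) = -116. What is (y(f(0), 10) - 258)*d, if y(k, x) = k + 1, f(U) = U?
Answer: 26214/7 ≈ 3744.9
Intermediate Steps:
y(k, x) = 1 + k
d = -102/7 (d = 2 + (1/7)*(-116) = 2 - 116/7 = -102/7 ≈ -14.571)
(y(f(0), 10) - 258)*d = ((1 + 0) - 258)*(-102/7) = (1 - 258)*(-102/7) = -257*(-102/7) = 26214/7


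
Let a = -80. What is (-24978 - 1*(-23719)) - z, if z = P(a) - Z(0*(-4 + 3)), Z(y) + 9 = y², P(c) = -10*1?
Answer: -1258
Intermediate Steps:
P(c) = -10
Z(y) = -9 + y²
z = -1 (z = -10 - (-9 + (0*(-4 + 3))²) = -10 - (-9 + (0*(-1))²) = -10 - (-9 + 0²) = -10 - (-9 + 0) = -10 - 1*(-9) = -10 + 9 = -1)
(-24978 - 1*(-23719)) - z = (-24978 - 1*(-23719)) - 1*(-1) = (-24978 + 23719) + 1 = -1259 + 1 = -1258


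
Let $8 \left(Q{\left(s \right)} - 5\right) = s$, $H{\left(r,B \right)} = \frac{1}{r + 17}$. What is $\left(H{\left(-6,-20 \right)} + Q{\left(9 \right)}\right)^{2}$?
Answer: $\frac{299209}{7744} \approx 38.638$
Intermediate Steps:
$H{\left(r,B \right)} = \frac{1}{17 + r}$
$Q{\left(s \right)} = 5 + \frac{s}{8}$
$\left(H{\left(-6,-20 \right)} + Q{\left(9 \right)}\right)^{2} = \left(\frac{1}{17 - 6} + \left(5 + \frac{1}{8} \cdot 9\right)\right)^{2} = \left(\frac{1}{11} + \left(5 + \frac{9}{8}\right)\right)^{2} = \left(\frac{1}{11} + \frac{49}{8}\right)^{2} = \left(\frac{547}{88}\right)^{2} = \frac{299209}{7744}$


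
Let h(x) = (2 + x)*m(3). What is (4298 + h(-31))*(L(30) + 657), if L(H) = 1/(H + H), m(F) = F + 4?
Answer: 10761933/4 ≈ 2.6905e+6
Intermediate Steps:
m(F) = 4 + F
h(x) = 14 + 7*x (h(x) = (2 + x)*(4 + 3) = (2 + x)*7 = 14 + 7*x)
L(H) = 1/(2*H)
(4298 + h(-31))*(L(30) + 657) = (4298 + (14 + 7*(-31)))*((½)/30 + 657) = (4298 + (14 - 217))*((½)*(1/30) + 657) = (4298 - 203)*(1/60 + 657) = 4095*(39421/60) = 10761933/4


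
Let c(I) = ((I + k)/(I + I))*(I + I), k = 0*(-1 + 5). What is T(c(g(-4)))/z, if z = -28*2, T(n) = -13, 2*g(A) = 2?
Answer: 13/56 ≈ 0.23214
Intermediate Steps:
g(A) = 1 (g(A) = (½)*2 = 1)
k = 0 (k = 0*4 = 0)
c(I) = I (c(I) = ((I + 0)/(I + I))*(I + I) = (I/((2*I)))*(2*I) = (I*(1/(2*I)))*(2*I) = (2*I)/2 = I)
z = -56
T(c(g(-4)))/z = -13/(-56) = -13*(-1/56) = 13/56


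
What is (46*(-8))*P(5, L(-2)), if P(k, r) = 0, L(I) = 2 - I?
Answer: 0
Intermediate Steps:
(46*(-8))*P(5, L(-2)) = (46*(-8))*0 = -368*0 = 0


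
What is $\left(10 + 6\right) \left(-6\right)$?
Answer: $-96$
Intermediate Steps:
$\left(10 + 6\right) \left(-6\right) = 16 \left(-6\right) = -96$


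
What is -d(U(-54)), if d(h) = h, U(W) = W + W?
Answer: 108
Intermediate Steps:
U(W) = 2*W
-d(U(-54)) = -2*(-54) = -1*(-108) = 108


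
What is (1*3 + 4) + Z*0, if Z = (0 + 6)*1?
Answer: 7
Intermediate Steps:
Z = 6 (Z = 6*1 = 6)
(1*3 + 4) + Z*0 = (1*3 + 4) + 6*0 = (3 + 4) + 0 = 7 + 0 = 7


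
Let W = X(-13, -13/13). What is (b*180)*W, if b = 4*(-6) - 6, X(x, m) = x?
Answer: 70200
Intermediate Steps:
W = -13
b = -30 (b = -24 - 6 = -30)
(b*180)*W = -30*180*(-13) = -5400*(-13) = 70200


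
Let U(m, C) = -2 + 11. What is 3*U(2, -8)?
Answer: 27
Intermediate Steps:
U(m, C) = 9
3*U(2, -8) = 3*9 = 27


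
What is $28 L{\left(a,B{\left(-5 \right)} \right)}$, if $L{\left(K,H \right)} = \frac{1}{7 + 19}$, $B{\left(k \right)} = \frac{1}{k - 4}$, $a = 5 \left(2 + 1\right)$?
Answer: $\frac{14}{13} \approx 1.0769$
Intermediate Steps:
$a = 15$ ($a = 5 \cdot 3 = 15$)
$B{\left(k \right)} = \frac{1}{-4 + k}$
$L{\left(K,H \right)} = \frac{1}{26}$
$28 L{\left(a,B{\left(-5 \right)} \right)} = 28 \cdot \frac{1}{26} = \frac{14}{13}$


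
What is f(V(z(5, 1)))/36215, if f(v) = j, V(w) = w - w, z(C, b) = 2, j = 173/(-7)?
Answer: -173/253505 ≈ -0.00068243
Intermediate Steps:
j = -173/7 (j = 173*(-⅐) = -173/7 ≈ -24.714)
V(w) = 0
f(v) = -173/7
f(V(z(5, 1)))/36215 = -173/7/36215 = -173/7*1/36215 = -173/253505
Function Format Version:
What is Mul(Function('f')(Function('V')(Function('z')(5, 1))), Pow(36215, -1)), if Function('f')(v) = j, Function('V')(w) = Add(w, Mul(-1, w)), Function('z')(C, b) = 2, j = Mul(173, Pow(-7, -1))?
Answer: Rational(-173, 253505) ≈ -0.00068243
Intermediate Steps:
j = Rational(-173, 7) (j = Mul(173, Rational(-1, 7)) = Rational(-173, 7) ≈ -24.714)
Function('V')(w) = 0
Function('f')(v) = Rational(-173, 7)
Mul(Function('f')(Function('V')(Function('z')(5, 1))), Pow(36215, -1)) = Mul(Rational(-173, 7), Pow(36215, -1)) = Mul(Rational(-173, 7), Rational(1, 36215)) = Rational(-173, 253505)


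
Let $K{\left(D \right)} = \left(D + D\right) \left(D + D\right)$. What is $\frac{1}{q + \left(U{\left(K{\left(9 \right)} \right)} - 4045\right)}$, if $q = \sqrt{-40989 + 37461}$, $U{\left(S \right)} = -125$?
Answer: $- \frac{695}{2898738} - \frac{7 i \sqrt{2}}{2898738} \approx -0.00023976 - 3.4151 \cdot 10^{-6} i$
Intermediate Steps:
$K{\left(D \right)} = 4 D^{2}$ ($K{\left(D \right)} = 2 D 2 D = 4 D^{2}$)
$q = 42 i \sqrt{2}$ ($q = \sqrt{-3528} = 42 i \sqrt{2} \approx 59.397 i$)
$\frac{1}{q + \left(U{\left(K{\left(9 \right)} \right)} - 4045\right)} = \frac{1}{42 i \sqrt{2} - 4170} = \frac{1}{-4170 + 42 i \sqrt{2}}$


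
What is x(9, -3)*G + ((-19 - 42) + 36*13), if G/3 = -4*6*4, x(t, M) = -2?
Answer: 983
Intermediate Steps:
G = -288 (G = 3*(-4*6*4) = 3*(-24*4) = 3*(-96) = -288)
x(9, -3)*G + ((-19 - 42) + 36*13) = -2*(-288) + ((-19 - 42) + 36*13) = 576 + (-61 + 468) = 576 + 407 = 983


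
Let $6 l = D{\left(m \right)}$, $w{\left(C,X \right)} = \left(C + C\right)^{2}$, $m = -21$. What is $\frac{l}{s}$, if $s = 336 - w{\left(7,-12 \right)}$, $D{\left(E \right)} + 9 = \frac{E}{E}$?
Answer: $- \frac{1}{105} \approx -0.0095238$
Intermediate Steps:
$D{\left(E \right)} = -8$ ($D{\left(E \right)} = -9 + \frac{E}{E} = -9 + 1 = -8$)
$w{\left(C,X \right)} = 4 C^{2}$ ($w{\left(C,X \right)} = \left(2 C\right)^{2} = 4 C^{2}$)
$l = - \frac{4}{3}$ ($l = \frac{1}{6} \left(-8\right) = - \frac{4}{3} \approx -1.3333$)
$s = 140$ ($s = 336 - 4 \cdot 7^{2} = 336 - 4 \cdot 49 = 336 - 196 = 140$)
$\frac{l}{s} = - \frac{4}{3 \cdot 140} = \left(- \frac{4}{3}\right) \frac{1}{140} = - \frac{1}{105}$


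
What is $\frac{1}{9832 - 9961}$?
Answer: $- \frac{1}{129} \approx -0.0077519$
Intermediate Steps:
$\frac{1}{9832 - 9961} = \frac{1}{-129} = - \frac{1}{129}$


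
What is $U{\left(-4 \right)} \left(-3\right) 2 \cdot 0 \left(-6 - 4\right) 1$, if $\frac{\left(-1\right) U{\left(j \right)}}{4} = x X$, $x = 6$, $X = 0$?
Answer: $0$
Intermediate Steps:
$U{\left(j \right)} = 0$ ($U{\left(j \right)} = - 4 \cdot 6 \cdot 0 = \left(-4\right) 0 = 0$)
$U{\left(-4 \right)} \left(-3\right) 2 \cdot 0 \left(-6 - 4\right) 1 = 0 \left(-3\right) 2 \cdot 0 \left(-6 - 4\right) 1 = 0 \cdot 2 \cdot 0 \left(\left(-10\right) 1\right) = 0 \cdot 0 \left(-10\right) = 0 \left(-10\right) = 0$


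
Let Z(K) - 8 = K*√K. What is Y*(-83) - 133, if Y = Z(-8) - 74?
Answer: 5345 + 1328*I*√2 ≈ 5345.0 + 1878.1*I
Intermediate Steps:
Z(K) = 8 + K^(3/2) (Z(K) = 8 + K*√K = 8 + K^(3/2))
Y = -66 - 16*I*√2 (Y = (8 + (-8)^(3/2)) - 74 = (8 - 16*I*√2) - 74 = -66 - 16*I*√2 ≈ -66.0 - 22.627*I)
Y*(-83) - 133 = (-66 - 16*I*√2)*(-83) - 133 = (5478 + 1328*I*√2) - 133 = 5345 + 1328*I*√2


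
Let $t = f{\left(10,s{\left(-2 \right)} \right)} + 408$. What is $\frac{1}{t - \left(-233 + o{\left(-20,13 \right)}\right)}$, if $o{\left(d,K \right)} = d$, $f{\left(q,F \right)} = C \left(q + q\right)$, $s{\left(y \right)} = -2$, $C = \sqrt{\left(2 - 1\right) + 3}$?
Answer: $\frac{1}{701} \approx 0.0014265$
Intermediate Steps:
$C = 2$ ($C = \sqrt{1 + 3} = \sqrt{4} = 2$)
$f{\left(q,F \right)} = 4 q$ ($f{\left(q,F \right)} = 2 \left(q + q\right) = 2 \cdot 2 q = 4 q$)
$t = 448$ ($t = 4 \cdot 10 + 408 = 40 + 408 = 448$)
$\frac{1}{t - \left(-233 + o{\left(-20,13 \right)}\right)} = \frac{1}{448 + \left(233 - -20\right)} = \frac{1}{448 + \left(233 + 20\right)} = \frac{1}{448 + 253} = \frac{1}{701}$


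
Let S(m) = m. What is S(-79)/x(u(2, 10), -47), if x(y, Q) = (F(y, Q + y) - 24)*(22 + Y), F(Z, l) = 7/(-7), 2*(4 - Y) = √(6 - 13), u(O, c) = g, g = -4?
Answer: 8216/67775 + 158*I*√7/67775 ≈ 0.12122 + 0.0061679*I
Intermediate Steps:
u(O, c) = -4
Y = 4 - I*√7/2 (Y = 4 - √(6 - 13)/2 = 4 - I*√7/2 ≈ 4.0 - 1.3229*I)
F(Z, l) = -1 (F(Z, l) = 7*(-⅐) = -1)
x(y, Q) = -650 + 25*I*√7/2 (x(y, Q) = (-1 - 24)*(22 + (4 - I*√7/2)) = -25*(26 - I*√7/2) = -650 + 25*I*√7/2)
S(-79)/x(u(2, 10), -47) = -79/(-650 + 25*I*√7/2)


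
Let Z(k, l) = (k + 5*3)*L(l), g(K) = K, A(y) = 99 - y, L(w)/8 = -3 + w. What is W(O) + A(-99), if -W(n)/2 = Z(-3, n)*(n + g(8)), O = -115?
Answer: -2423994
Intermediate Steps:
L(w) = -24 + 8*w (L(w) = 8*(-3 + w) = -24 + 8*w)
Z(k, l) = (-24 + 8*l)*(15 + k) (Z(k, l) = (k + 5*3)*(-24 + 8*l) = (k + 15)*(-24 + 8*l) = (15 + k)*(-24 + 8*l) = (-24 + 8*l)*(15 + k))
W(n) = -2*(-288 + 96*n)*(8 + n) (W(n) = -2*8*(-3 + n)*(15 - 3)*(n + 8) = -2*8*(-3 + n)*12*(8 + n) = -2*(-288 + 96*n)*(8 + n))
W(O) + A(-99) = -192*(-3 - 115)*(8 - 115) + (99 - 1*(-99)) = -192*(-118)*(-107) + (99 + 99) = -2424192 + 198 = -2423994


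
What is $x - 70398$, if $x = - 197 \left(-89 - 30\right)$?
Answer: $-46955$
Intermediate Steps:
$x = 23443$ ($x = \left(-197\right) \left(-119\right) = 23443$)
$x - 70398 = 23443 - 70398 = -46955$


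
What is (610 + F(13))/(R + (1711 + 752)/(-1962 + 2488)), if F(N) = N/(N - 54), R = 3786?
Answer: 13148422/81749859 ≈ 0.16084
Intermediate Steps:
F(N) = N/(-54 + N)
(610 + F(13))/(R + (1711 + 752)/(-1962 + 2488)) = (610 + 13/(-54 + 13))/(3786 + (1711 + 752)/(-1962 + 2488)) = (610 + 13/(-41))/(3786 + 2463/526) = (610 + 13*(-1/41))/(3786 + 2463*(1/526)) = (610 - 13/41)/(3786 + 2463/526) = 24997/(41*(1993899/526)) = (24997/41)*(526/1993899) = 13148422/81749859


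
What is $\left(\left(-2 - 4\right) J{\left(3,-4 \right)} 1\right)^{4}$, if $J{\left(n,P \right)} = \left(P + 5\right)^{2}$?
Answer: $1296$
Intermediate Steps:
$J{\left(n,P \right)} = \left(5 + P\right)^{2}$
$\left(\left(-2 - 4\right) J{\left(3,-4 \right)} 1\right)^{4} = \left(\left(-2 - 4\right) \left(5 - 4\right)^{2} \cdot 1\right)^{4} = \left(\left(-2 - 4\right) 1^{2} \cdot 1\right)^{4} = \left(\left(-6\right) 1 \cdot 1\right)^{4} = \left(\left(-6\right) 1\right)^{4} = \left(-6\right)^{4} = 1296$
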